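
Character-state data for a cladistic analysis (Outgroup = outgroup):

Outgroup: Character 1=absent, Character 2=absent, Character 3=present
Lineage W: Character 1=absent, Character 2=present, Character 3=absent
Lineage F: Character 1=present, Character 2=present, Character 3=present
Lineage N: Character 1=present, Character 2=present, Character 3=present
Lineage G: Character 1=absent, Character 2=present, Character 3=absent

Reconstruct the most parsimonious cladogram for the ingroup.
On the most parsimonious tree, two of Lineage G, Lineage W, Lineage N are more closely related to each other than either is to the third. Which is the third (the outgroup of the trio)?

Character polarity is set by the outgroup: the derived state is whichever differs from the outgroup's state, so for Character 3 the derived state is 'absent', and for the remaining characters it is 'present'.
Character 1: derived state 'present' in Lineage F and Lineage N only — synapomorphy for {Lineage F, Lineage N}.
All ingroup taxa share the derived state 'present' for Character 2; it defines the ingroup but does not resolve relationships within it.
Character 3 (derived state 'absent') is shared by Lineage G and Lineage W — a synapomorphy uniting that clade.
Most parsimonious ingroup topology: ((Lineage W,Lineage G),(Lineage F,Lineage N)).
Lineage W and Lineage G share a more recent common ancestor with each other than either does with Lineage N, so Lineage N is the least closely related of the three.

Lineage N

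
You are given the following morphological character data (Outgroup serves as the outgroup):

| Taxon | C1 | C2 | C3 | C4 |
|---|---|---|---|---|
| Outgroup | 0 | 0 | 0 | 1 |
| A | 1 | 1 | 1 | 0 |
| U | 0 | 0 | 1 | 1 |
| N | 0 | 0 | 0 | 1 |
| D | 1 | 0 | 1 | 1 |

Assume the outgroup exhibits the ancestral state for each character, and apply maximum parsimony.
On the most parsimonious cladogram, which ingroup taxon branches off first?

N

Character polarity is set by the outgroup: the derived state is whichever differs from the outgroup's state, so for C4 the derived state is '0', and for the remaining characters it is '1'.
C1 (derived state '1') is shared by A and D — a synapomorphy uniting that clade.
C2 (derived state '1') is unique to A (autapomorphy; uninformative for grouping).
Only A, D, and U show the derived state '1' for C3, supporting them as a clade.
C4: derived state '0' in A only — an autapomorphy, so it tells us nothing about relationships among taxa.
Most parsimonious ingroup topology: (((A,D),U),N).
N is sister to the clade containing all other ingroup taxa, so it is the earliest-diverging (most basal) ingroup lineage.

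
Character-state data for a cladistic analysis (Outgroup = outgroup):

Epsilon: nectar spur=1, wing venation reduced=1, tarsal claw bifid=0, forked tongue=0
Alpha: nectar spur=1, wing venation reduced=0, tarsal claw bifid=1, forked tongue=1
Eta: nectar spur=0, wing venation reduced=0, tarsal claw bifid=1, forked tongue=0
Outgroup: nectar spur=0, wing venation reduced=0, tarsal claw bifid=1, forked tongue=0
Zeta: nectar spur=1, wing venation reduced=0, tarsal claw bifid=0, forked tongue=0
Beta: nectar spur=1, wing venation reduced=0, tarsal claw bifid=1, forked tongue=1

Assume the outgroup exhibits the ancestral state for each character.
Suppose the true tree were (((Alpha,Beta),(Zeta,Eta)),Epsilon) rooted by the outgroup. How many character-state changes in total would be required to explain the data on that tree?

Map each character onto (((Alpha,Beta),(Zeta,Eta)),Epsilon) (rooted by Outgroup) and count the minimum state changes it requires (Fitch parsimony):
nectar spur: 2; wing venation reduced: 1; tarsal claw bifid: 2; forked tongue: 1.
Total tree length = 6.

6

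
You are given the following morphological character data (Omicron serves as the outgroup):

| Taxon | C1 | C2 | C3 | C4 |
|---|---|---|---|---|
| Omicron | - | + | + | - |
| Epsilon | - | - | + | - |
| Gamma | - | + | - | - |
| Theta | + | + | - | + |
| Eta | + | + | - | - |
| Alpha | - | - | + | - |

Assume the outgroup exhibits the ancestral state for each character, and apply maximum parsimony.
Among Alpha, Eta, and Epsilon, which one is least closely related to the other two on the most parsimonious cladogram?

Eta

Character polarity is set by the outgroup: the derived state is whichever differs from the outgroup's state, so for C2, C3 the derived state is '-', and for the remaining characters it is '+'.
C1: derived state '+' in Eta and Theta only — synapomorphy for {Eta, Theta}.
C2 (derived state '-') is shared by Alpha and Epsilon — a synapomorphy uniting that clade.
C3 (derived state '-') is shared by Eta, Gamma, and Theta — a synapomorphy uniting that clade.
C4 (derived state '+') is unique to Theta (autapomorphy; uninformative for grouping).
Most parsimonious ingroup topology: ((Epsilon,Alpha),(Gamma,(Theta,Eta))).
Alpha and Epsilon share a more recent common ancestor with each other than either does with Eta, so Eta is the least closely related of the three.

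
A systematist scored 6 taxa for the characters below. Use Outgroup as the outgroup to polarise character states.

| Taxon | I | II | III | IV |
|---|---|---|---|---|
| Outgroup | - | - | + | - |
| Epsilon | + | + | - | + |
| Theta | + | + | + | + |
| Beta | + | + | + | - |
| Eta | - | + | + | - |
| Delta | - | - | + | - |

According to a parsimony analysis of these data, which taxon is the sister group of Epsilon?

Character polarity is set by the outgroup: the derived state is whichever differs from the outgroup's state, so for III the derived state is '-', and for the remaining characters it is '+'.
I: derived state '+' in Beta, Epsilon, and Theta only — synapomorphy for {Beta, Epsilon, Theta}.
II: derived state '+' in Beta, Epsilon, Eta, and Theta only — synapomorphy for {Beta, Epsilon, Eta, Theta}.
III: derived state '-' in Epsilon only — an autapomorphy, so it tells us nothing about relationships among taxa.
IV (derived state '+') is shared by Epsilon and Theta — a synapomorphy uniting that clade.
Most parsimonious ingroup topology: ((((Epsilon,Theta),Beta),Eta),Delta).
Epsilon and Theta form a cherry on this tree, so they are sister taxa.

Theta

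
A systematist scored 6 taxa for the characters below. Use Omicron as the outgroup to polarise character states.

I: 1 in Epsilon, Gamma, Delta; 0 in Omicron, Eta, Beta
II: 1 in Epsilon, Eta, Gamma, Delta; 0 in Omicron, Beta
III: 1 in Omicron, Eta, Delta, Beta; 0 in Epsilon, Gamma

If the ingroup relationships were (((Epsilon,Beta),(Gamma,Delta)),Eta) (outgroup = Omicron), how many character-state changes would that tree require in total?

6

Map each character onto (((Epsilon,Beta),(Gamma,Delta)),Eta) (rooted by Omicron) and count the minimum state changes it requires (Fitch parsimony):
I: 2; II: 2; III: 2.
Total tree length = 6.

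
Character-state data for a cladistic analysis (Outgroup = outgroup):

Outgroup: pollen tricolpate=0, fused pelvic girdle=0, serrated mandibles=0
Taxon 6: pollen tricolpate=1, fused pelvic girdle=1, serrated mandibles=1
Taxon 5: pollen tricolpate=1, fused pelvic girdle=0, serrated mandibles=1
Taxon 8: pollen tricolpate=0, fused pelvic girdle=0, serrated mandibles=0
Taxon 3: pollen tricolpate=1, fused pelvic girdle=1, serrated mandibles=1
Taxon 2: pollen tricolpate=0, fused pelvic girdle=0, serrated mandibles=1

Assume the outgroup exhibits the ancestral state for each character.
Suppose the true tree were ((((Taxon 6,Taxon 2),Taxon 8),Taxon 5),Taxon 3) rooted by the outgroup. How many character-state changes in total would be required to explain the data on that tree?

7

Map each character onto ((((Taxon 6,Taxon 2),Taxon 8),Taxon 5),Taxon 3) (rooted by Outgroup) and count the minimum state changes it requires (Fitch parsimony):
pollen tricolpate: 3; fused pelvic girdle: 2; serrated mandibles: 2.
Total tree length = 7.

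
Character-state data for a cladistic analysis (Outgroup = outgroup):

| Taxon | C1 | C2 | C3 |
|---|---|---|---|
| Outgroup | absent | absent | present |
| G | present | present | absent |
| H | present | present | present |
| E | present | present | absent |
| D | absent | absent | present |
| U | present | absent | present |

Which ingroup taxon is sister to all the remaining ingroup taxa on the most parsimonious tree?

D

Character polarity is set by the outgroup: the derived state is whichever differs from the outgroup's state, so for C3 the derived state is 'absent', and for the remaining characters it is 'present'.
Only E, G, H, and U show the derived state 'present' for C1, supporting them as a clade.
C2 (derived state 'present') is shared by E, G, and H — a synapomorphy uniting that clade.
C3: derived state 'absent' in E and G only — synapomorphy for {E, G}.
Most parsimonious ingroup topology: ((((G,E),H),U),D).
D is sister to the clade containing all other ingroup taxa, so it is the earliest-diverging (most basal) ingroup lineage.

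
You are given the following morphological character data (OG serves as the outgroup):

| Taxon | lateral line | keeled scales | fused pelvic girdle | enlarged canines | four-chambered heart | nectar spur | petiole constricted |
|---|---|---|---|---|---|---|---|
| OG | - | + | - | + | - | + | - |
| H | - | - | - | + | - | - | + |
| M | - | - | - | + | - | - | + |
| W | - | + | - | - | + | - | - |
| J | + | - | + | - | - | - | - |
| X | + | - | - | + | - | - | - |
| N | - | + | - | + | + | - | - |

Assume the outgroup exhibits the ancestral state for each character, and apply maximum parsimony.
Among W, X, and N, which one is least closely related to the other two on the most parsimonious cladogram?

Character polarity is set by the outgroup: the derived state is whichever differs from the outgroup's state, so for keeled scales, enlarged canines, nectar spur the derived state is '-', and for the remaining characters it is '+'.
lateral line (derived state '+') is shared by J and X — a synapomorphy uniting that clade.
Only H, J, M, and X show the derived state '-' for keeled scales, supporting them as a clade.
fused pelvic girdle (derived state '+') is unique to J (autapomorphy; uninformative for grouping).
enlarged canines (state '-') occurs in J and W but conflicts with the nesting implied by the other characters — most parsimoniously interpreted as homoplasy.
Only N and W show the derived state '+' for four-chambered heart, supporting them as a clade.
nectar spur (derived state '-') is shared by all ingroup taxa — unites the whole ingroup.
Only H and M show the derived state '+' for petiole constricted, supporting them as a clade.
Most parsimonious ingroup topology: (((H,M),(J,X)),(W,N)).
N and W share a more recent common ancestor with each other than either does with X, so X is the least closely related of the three.

X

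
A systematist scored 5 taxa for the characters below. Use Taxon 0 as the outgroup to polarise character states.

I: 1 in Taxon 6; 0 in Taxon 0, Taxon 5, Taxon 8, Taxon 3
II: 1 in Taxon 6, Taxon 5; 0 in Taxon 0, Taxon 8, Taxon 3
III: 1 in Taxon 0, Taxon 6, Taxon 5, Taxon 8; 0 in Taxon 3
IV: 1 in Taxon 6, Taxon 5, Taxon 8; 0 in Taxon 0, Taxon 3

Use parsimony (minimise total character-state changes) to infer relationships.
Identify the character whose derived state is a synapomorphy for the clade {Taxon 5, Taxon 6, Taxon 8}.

Character polarity is set by the outgroup: the derived state is whichever differs from the outgroup's state, so for III the derived state is '0', and for the remaining characters it is '1'.
I: derived state '1' in Taxon 6 only — an autapomorphy, so it tells us nothing about relationships among taxa.
Only Taxon 5 and Taxon 6 show the derived state '1' for II, supporting them as a clade.
III (derived state '0') is unique to Taxon 3 (autapomorphy; uninformative for grouping).
IV: derived state '1' in Taxon 5, Taxon 6, and Taxon 8 only — synapomorphy for {Taxon 5, Taxon 6, Taxon 8}.
Most parsimonious ingroup topology: (((Taxon 6,Taxon 5),Taxon 8),Taxon 3).
The clade {Taxon 5, Taxon 6, Taxon 8} is supported by IV: its derived state '1' occurs in exactly those taxa and in no other taxon (including the outgroup).

IV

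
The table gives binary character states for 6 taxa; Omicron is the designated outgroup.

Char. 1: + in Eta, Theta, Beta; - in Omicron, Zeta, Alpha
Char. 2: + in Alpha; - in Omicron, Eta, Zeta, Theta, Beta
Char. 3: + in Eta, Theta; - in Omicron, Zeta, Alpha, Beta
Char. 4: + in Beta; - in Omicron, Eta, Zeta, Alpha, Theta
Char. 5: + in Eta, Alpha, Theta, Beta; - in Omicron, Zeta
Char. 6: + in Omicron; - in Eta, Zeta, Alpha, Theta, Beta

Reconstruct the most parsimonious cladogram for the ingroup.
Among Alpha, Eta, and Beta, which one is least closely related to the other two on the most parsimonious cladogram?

Character polarity is set by the outgroup: the derived state is whichever differs from the outgroup's state, so for Char. 6 the derived state is '-', and for the remaining characters it is '+'.
Only Beta, Eta, and Theta show the derived state '+' for Char. 1, supporting them as a clade.
Char. 2 (derived state '+') is unique to Alpha (autapomorphy; uninformative for grouping).
Char. 3: derived state '+' in Eta and Theta only — synapomorphy for {Eta, Theta}.
Char. 4: derived state '+' in Beta only — an autapomorphy, so it tells us nothing about relationships among taxa.
Only Alpha, Beta, Eta, and Theta show the derived state '+' for Char. 5, supporting them as a clade.
Char. 6 (derived state '-') is shared by all ingroup taxa — unites the whole ingroup.
Most parsimonious ingroup topology: ((((Eta,Theta),Beta),Alpha),Zeta).
Beta and Eta share a more recent common ancestor with each other than either does with Alpha, so Alpha is the least closely related of the three.

Alpha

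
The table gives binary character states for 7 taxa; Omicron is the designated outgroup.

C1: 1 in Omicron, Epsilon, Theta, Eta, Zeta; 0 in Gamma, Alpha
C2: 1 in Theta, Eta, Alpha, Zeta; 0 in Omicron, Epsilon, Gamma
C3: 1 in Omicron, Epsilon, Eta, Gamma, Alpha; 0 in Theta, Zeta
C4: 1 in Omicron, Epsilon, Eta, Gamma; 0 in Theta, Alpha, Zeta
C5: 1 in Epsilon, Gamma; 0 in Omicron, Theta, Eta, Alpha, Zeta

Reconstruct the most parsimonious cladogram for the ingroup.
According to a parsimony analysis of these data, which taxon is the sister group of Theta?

Character polarity is set by the outgroup: the derived state is whichever differs from the outgroup's state, so for C1, C3, C4 the derived state is '0', and for the remaining characters it is '1'.
C1 groups Alpha and Gamma, which is incompatible with the clades supported by the remaining characters; treating it as convergent (homoplasy) costs fewer steps than any alternative tree.
C2 (derived state '1') is shared by Alpha, Eta, Theta, and Zeta — a synapomorphy uniting that clade.
Only Theta and Zeta show the derived state '0' for C3, supporting them as a clade.
Only Alpha, Theta, and Zeta show the derived state '0' for C4, supporting them as a clade.
Only Epsilon and Gamma show the derived state '1' for C5, supporting them as a clade.
Most parsimonious ingroup topology: ((Epsilon,Gamma),(((Theta,Zeta),Alpha),Eta)).
Theta and Zeta form a cherry on this tree, so they are sister taxa.

Zeta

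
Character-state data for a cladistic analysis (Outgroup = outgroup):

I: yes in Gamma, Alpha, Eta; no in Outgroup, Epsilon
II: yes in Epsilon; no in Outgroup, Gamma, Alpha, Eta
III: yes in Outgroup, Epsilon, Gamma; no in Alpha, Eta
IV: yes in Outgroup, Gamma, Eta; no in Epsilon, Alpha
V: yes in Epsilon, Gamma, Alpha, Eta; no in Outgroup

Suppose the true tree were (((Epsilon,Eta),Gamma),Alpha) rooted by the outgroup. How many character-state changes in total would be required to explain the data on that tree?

Map each character onto (((Epsilon,Eta),Gamma),Alpha) (rooted by Outgroup) and count the minimum state changes it requires (Fitch parsimony):
I: 2; II: 1; III: 2; IV: 2; V: 1.
Total tree length = 8.

8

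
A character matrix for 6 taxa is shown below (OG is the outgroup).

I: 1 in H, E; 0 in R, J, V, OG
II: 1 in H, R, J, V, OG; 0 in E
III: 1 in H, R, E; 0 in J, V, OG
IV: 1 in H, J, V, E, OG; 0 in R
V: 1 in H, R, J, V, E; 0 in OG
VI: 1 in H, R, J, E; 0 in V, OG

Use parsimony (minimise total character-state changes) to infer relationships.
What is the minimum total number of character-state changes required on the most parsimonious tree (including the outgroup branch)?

6

Character polarity is set by the outgroup: the derived state is whichever differs from the outgroup's state, so for II, IV the derived state is '0', and for the remaining characters it is '1'.
I: derived state '1' in E and H only — synapomorphy for {E, H}.
II (derived state '0') is unique to E (autapomorphy; uninformative for grouping).
Only E, H, and R show the derived state '1' for III, supporting them as a clade.
IV: derived state '0' in R only — an autapomorphy, so it tells us nothing about relationships among taxa.
V (derived state '1') is shared by all ingroup taxa — unites the whole ingroup.
VI (derived state '1') is shared by E, H, J, and R — a synapomorphy uniting that clade.
Most parsimonious ingroup topology: ((((E,H),R),J),V).
Changes per character on this tree: I: 1; II: 1; III: 1; IV: 1; V: 1; VI: 1.
Total = 6.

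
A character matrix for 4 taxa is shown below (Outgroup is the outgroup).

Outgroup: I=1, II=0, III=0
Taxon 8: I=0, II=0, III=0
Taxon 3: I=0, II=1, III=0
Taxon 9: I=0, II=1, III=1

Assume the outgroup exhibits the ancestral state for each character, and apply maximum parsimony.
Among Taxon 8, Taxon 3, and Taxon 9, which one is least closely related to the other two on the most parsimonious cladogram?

Taxon 8

Character polarity is set by the outgroup: the derived state is whichever differs from the outgroup's state, so for I the derived state is '0', and for the remaining characters it is '1'.
I (derived state '0') is shared by all ingroup taxa — unites the whole ingroup.
II: derived state '1' in Taxon 3 and Taxon 9 only — synapomorphy for {Taxon 3, Taxon 9}.
III (derived state '1') is unique to Taxon 9 (autapomorphy; uninformative for grouping).
Most parsimonious ingroup topology: (Taxon 8,(Taxon 3,Taxon 9)).
Taxon 3 and Taxon 9 share a more recent common ancestor with each other than either does with Taxon 8, so Taxon 8 is the least closely related of the three.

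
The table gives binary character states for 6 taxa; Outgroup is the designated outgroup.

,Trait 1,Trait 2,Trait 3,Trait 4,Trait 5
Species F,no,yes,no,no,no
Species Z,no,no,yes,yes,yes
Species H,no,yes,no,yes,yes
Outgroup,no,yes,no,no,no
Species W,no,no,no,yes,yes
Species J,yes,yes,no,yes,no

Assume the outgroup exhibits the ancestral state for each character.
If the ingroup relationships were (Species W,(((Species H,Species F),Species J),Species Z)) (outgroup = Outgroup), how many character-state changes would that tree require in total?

Map each character onto (Species W,(((Species H,Species F),Species J),Species Z)) (rooted by Outgroup) and count the minimum state changes it requires (Fitch parsimony):
Trait 1: 1; Trait 2: 2; Trait 3: 1; Trait 4: 2; Trait 5: 3.
Total tree length = 9.

9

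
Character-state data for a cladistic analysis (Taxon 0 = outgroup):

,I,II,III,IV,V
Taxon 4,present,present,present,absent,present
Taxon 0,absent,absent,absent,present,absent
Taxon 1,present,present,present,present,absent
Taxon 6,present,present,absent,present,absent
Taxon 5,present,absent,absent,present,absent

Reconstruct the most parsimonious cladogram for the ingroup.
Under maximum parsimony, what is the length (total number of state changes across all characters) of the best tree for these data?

5

Character polarity is set by the outgroup: the derived state is whichever differs from the outgroup's state, so for IV the derived state is 'absent', and for the remaining characters it is 'present'.
I (derived state 'present') is shared by all ingroup taxa — unites the whole ingroup.
Only Taxon 1, Taxon 4, and Taxon 6 show the derived state 'present' for II, supporting them as a clade.
III (derived state 'present') is shared by Taxon 1 and Taxon 4 — a synapomorphy uniting that clade.
IV (derived state 'absent') is unique to Taxon 4 (autapomorphy; uninformative for grouping).
V: derived state 'present' in Taxon 4 only — an autapomorphy, so it tells us nothing about relationships among taxa.
Most parsimonious ingroup topology: (Taxon 5,((Taxon 1,Taxon 4),Taxon 6)).
Changes per character on this tree: I: 1; II: 1; III: 1; IV: 1; V: 1.
Total = 5.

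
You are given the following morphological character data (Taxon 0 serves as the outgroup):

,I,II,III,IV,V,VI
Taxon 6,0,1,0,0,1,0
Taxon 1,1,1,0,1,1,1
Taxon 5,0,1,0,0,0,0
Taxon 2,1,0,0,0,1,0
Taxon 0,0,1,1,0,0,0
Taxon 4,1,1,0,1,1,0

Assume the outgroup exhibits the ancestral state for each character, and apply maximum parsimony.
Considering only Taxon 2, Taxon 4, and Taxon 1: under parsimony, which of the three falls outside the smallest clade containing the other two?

Taxon 2

Character polarity is set by the outgroup: the derived state is whichever differs from the outgroup's state, so for II, III the derived state is '0', and for the remaining characters it is '1'.
I (derived state '1') is shared by Taxon 1, Taxon 2, and Taxon 4 — a synapomorphy uniting that clade.
II (derived state '0') is unique to Taxon 2 (autapomorphy; uninformative for grouping).
All ingroup taxa share the derived state '0' for III; it defines the ingroup but does not resolve relationships within it.
Only Taxon 1 and Taxon 4 show the derived state '1' for IV, supporting them as a clade.
V (derived state '1') is shared by Taxon 1, Taxon 2, Taxon 4, and Taxon 6 — a synapomorphy uniting that clade.
VI: derived state '1' in Taxon 1 only — an autapomorphy, so it tells us nothing about relationships among taxa.
Most parsimonious ingroup topology: ((Taxon 6,((Taxon 1,Taxon 4),Taxon 2)),Taxon 5).
Taxon 4 and Taxon 1 share a more recent common ancestor with each other than either does with Taxon 2, so Taxon 2 is the least closely related of the three.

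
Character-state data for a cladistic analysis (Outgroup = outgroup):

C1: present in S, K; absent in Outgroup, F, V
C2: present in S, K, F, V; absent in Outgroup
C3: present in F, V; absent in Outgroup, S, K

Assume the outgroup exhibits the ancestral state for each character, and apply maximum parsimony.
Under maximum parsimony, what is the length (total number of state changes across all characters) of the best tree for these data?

The outgroup has state 'absent' for every character, so 'present' is the derived state throughout.
Only K and S show the derived state 'present' for C1, supporting them as a clade.
C2 (derived state 'present') is shared by all ingroup taxa — unites the whole ingroup.
Only F and V show the derived state 'present' for C3, supporting them as a clade.
Most parsimonious ingroup topology: ((F,V),(S,K)).
Changes per character on this tree: C1: 1; C2: 1; C3: 1.
Total = 3.

3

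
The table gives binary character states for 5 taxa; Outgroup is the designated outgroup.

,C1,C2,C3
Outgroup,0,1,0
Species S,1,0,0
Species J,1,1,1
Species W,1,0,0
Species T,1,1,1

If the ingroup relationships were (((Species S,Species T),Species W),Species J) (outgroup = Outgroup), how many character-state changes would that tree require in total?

Map each character onto (((Species S,Species T),Species W),Species J) (rooted by Outgroup) and count the minimum state changes it requires (Fitch parsimony):
C1: 1; C2: 2; C3: 2.
Total tree length = 5.

5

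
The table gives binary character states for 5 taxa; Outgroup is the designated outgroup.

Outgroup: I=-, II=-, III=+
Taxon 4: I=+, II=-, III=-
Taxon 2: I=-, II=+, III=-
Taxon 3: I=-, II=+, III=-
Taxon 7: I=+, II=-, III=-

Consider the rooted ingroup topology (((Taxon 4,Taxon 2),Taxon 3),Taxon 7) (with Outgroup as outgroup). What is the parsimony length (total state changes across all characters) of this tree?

5

Map each character onto (((Taxon 4,Taxon 2),Taxon 3),Taxon 7) (rooted by Outgroup) and count the minimum state changes it requires (Fitch parsimony):
I: 2; II: 2; III: 1.
Total tree length = 5.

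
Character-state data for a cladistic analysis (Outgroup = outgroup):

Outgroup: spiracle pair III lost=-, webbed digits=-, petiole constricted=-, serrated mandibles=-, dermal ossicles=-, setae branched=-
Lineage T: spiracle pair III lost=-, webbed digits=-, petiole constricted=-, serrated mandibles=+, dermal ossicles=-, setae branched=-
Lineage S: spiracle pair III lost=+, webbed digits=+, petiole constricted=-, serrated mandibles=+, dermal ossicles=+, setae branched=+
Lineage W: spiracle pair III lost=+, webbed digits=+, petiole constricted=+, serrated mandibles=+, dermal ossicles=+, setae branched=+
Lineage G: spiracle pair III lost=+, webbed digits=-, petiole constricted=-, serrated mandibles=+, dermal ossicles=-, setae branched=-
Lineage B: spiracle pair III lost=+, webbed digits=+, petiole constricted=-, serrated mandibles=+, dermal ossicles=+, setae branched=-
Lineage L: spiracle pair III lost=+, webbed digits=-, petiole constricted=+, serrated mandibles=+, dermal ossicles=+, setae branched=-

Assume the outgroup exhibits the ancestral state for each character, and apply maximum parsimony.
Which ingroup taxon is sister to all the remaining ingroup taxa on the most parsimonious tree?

The outgroup has state '-' for every character, so '+' is the derived state throughout.
spiracle pair III lost (derived state '+') is shared by Lineage B, Lineage G, Lineage L, Lineage S, and Lineage W — a synapomorphy uniting that clade.
webbed digits: derived state '+' in Lineage B, Lineage S, and Lineage W only — synapomorphy for {Lineage B, Lineage S, Lineage W}.
petiole constricted groups Lineage L and Lineage W, which is incompatible with the clades supported by the remaining characters; treating it as convergent (homoplasy) costs fewer steps than any alternative tree.
serrated mandibles (derived state '+') is shared by all ingroup taxa — unites the whole ingroup.
dermal ossicles (derived state '+') is shared by Lineage B, Lineage L, Lineage S, and Lineage W — a synapomorphy uniting that clade.
Only Lineage S and Lineage W show the derived state '+' for setae branched, supporting them as a clade.
Most parsimonious ingroup topology: (Lineage T,((((Lineage S,Lineage W),Lineage B),Lineage L),Lineage G)).
Lineage T is sister to the clade containing all other ingroup taxa, so it is the earliest-diverging (most basal) ingroup lineage.

Lineage T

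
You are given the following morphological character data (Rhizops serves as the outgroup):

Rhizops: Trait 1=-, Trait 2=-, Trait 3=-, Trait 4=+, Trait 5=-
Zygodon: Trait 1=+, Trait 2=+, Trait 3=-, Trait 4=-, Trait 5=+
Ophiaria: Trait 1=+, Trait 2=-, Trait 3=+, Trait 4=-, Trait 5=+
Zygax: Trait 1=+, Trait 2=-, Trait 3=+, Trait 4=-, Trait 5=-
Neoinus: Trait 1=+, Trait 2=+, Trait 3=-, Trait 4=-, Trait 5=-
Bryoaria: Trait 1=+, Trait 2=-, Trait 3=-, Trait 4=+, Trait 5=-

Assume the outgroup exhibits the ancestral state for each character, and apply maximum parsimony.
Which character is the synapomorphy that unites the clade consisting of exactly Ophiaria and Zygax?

Character polarity is set by the outgroup: the derived state is whichever differs from the outgroup's state, so for Trait 4 the derived state is '-', and for the remaining characters it is '+'.
All ingroup taxa share the derived state '+' for Trait 1; it defines the ingroup but does not resolve relationships within it.
Trait 2: derived state '+' in Neoinus and Zygodon only — synapomorphy for {Neoinus, Zygodon}.
Only Ophiaria and Zygax show the derived state '+' for Trait 3, supporting them as a clade.
Trait 4: derived state '-' in Neoinus, Ophiaria, Zygax, and Zygodon only — synapomorphy for {Neoinus, Ophiaria, Zygax, Zygodon}.
Trait 5 (state '+') occurs in Ophiaria and Zygodon but conflicts with the nesting implied by the other characters — most parsimoniously interpreted as homoplasy.
Most parsimonious ingroup topology: (((Zygodon,Neoinus),(Ophiaria,Zygax)),Bryoaria).
The clade {Ophiaria, Zygax} is supported by Trait 3: its derived state '+' occurs in exactly those taxa and in no other taxon (including the outgroup).

Trait 3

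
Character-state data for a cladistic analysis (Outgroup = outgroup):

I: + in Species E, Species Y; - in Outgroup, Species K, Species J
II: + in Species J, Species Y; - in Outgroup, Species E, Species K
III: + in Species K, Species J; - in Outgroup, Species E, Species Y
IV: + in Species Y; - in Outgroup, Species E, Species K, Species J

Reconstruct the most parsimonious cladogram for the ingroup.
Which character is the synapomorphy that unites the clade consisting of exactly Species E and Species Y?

I

The outgroup has state '-' for every character, so '+' is the derived state throughout.
I (derived state '+') is shared by Species E and Species Y — a synapomorphy uniting that clade.
II groups Species J and Species Y, which is incompatible with the clades supported by the remaining characters; treating it as convergent (homoplasy) costs fewer steps than any alternative tree.
Only Species J and Species K show the derived state '+' for III, supporting them as a clade.
IV (derived state '+') is unique to Species Y (autapomorphy; uninformative for grouping).
Most parsimonious ingroup topology: ((Species Y,Species E),(Species K,Species J)).
The clade {Species E, Species Y} is supported by I: its derived state '+' occurs in exactly those taxa and in no other taxon (including the outgroup).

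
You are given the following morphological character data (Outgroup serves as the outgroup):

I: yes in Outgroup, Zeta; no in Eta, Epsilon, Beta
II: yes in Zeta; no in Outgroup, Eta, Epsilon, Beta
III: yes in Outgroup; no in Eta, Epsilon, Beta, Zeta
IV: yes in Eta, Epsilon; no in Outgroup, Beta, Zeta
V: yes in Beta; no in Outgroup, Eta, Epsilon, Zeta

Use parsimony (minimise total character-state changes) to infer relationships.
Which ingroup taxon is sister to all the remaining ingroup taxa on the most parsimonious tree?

Character polarity is set by the outgroup: the derived state is whichever differs from the outgroup's state, so for I, III the derived state is 'no', and for the remaining characters it is 'yes'.
I: derived state 'no' in Beta, Epsilon, and Eta only — synapomorphy for {Beta, Epsilon, Eta}.
II: derived state 'yes' in Zeta only — an autapomorphy, so it tells us nothing about relationships among taxa.
III (derived state 'no') is shared by all ingroup taxa — unites the whole ingroup.
IV (derived state 'yes') is shared by Epsilon and Eta — a synapomorphy uniting that clade.
V: derived state 'yes' in Beta only — an autapomorphy, so it tells us nothing about relationships among taxa.
Most parsimonious ingroup topology: (((Eta,Epsilon),Beta),Zeta).
Zeta is sister to the clade containing all other ingroup taxa, so it is the earliest-diverging (most basal) ingroup lineage.

Zeta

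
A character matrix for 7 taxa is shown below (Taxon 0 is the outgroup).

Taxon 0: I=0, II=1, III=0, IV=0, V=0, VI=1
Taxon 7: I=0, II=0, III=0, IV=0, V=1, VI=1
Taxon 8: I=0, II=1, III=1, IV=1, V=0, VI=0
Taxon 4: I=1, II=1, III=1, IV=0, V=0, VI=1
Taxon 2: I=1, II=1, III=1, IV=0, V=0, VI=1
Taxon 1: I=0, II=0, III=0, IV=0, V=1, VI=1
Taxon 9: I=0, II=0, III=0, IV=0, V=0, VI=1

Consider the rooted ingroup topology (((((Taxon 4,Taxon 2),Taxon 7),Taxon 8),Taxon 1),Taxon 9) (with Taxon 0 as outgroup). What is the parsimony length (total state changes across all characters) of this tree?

Map each character onto (((((Taxon 4,Taxon 2),Taxon 7),Taxon 8),Taxon 1),Taxon 9) (rooted by Taxon 0) and count the minimum state changes it requires (Fitch parsimony):
I: 1; II: 3; III: 2; IV: 1; V: 2; VI: 1.
Total tree length = 10.

10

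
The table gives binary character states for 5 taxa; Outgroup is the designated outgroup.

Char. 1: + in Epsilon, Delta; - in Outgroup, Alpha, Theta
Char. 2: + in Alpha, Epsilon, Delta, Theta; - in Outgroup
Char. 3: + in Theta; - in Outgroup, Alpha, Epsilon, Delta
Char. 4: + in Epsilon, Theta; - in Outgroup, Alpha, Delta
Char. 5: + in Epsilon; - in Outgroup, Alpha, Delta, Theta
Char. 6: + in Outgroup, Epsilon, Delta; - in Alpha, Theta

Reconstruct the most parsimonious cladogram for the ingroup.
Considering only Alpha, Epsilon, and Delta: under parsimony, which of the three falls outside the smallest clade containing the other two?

Alpha

Character polarity is set by the outgroup: the derived state is whichever differs from the outgroup's state, so for Char. 6 the derived state is '-', and for the remaining characters it is '+'.
Char. 1 (derived state '+') is shared by Delta and Epsilon — a synapomorphy uniting that clade.
All ingroup taxa share the derived state '+' for Char. 2; it defines the ingroup but does not resolve relationships within it.
Char. 3 (derived state '+') is unique to Theta (autapomorphy; uninformative for grouping).
Char. 4 (state '+') occurs in Epsilon and Theta but conflicts with the nesting implied by the other characters — most parsimoniously interpreted as homoplasy.
Char. 5 (derived state '+') is unique to Epsilon (autapomorphy; uninformative for grouping).
Only Alpha and Theta show the derived state '-' for Char. 6, supporting them as a clade.
Most parsimonious ingroup topology: ((Alpha,Theta),(Epsilon,Delta)).
Epsilon and Delta share a more recent common ancestor with each other than either does with Alpha, so Alpha is the least closely related of the three.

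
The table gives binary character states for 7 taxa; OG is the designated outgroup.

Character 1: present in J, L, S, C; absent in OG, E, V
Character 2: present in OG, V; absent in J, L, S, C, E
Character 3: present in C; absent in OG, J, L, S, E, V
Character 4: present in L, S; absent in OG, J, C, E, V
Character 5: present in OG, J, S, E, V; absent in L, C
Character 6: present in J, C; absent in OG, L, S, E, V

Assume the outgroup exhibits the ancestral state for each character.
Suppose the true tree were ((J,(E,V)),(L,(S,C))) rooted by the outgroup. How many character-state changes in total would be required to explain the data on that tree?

11

Map each character onto ((J,(E,V)),(L,(S,C))) (rooted by OG) and count the minimum state changes it requires (Fitch parsimony):
Character 1: 2; Character 2: 2; Character 3: 1; Character 4: 2; Character 5: 2; Character 6: 2.
Total tree length = 11.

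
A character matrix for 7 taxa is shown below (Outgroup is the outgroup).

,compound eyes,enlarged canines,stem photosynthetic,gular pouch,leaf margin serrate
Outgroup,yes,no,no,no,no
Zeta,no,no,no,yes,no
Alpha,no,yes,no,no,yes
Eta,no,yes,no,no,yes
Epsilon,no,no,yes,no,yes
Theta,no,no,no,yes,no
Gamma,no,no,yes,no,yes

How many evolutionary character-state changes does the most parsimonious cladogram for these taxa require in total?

5

Character polarity is set by the outgroup: the derived state is whichever differs from the outgroup's state, so for compound eyes the derived state is 'no', and for the remaining characters it is 'yes'.
All ingroup taxa share the derived state 'no' for compound eyes; it defines the ingroup but does not resolve relationships within it.
enlarged canines (derived state 'yes') is shared by Alpha and Eta — a synapomorphy uniting that clade.
Only Epsilon and Gamma show the derived state 'yes' for stem photosynthetic, supporting them as a clade.
gular pouch (derived state 'yes') is shared by Theta and Zeta — a synapomorphy uniting that clade.
leaf margin serrate: derived state 'yes' in Alpha, Epsilon, Eta, and Gamma only — synapomorphy for {Alpha, Epsilon, Eta, Gamma}.
Most parsimonious ingroup topology: (((Alpha,Eta),(Gamma,Epsilon)),(Theta,Zeta)).
Changes per character on this tree: compound eyes: 1; enlarged canines: 1; stem photosynthetic: 1; gular pouch: 1; leaf margin serrate: 1.
Total = 5.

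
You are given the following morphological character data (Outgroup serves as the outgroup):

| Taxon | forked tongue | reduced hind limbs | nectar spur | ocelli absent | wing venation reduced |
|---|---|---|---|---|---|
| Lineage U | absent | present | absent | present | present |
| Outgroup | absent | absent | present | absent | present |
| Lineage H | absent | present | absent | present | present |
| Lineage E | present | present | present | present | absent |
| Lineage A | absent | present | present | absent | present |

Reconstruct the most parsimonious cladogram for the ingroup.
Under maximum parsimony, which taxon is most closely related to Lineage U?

Lineage H

Character polarity is set by the outgroup: the derived state is whichever differs from the outgroup's state, so for nectar spur, wing venation reduced the derived state is 'absent', and for the remaining characters it is 'present'.
forked tongue: derived state 'present' in Lineage E only — an autapomorphy, so it tells us nothing about relationships among taxa.
reduced hind limbs (derived state 'present') is shared by all ingroup taxa — unites the whole ingroup.
nectar spur (derived state 'absent') is shared by Lineage H and Lineage U — a synapomorphy uniting that clade.
Only Lineage E, Lineage H, and Lineage U show the derived state 'present' for ocelli absent, supporting them as a clade.
wing venation reduced (derived state 'absent') is unique to Lineage E (autapomorphy; uninformative for grouping).
Most parsimonious ingroup topology: (Lineage A,(Lineage E,(Lineage H,Lineage U))).
Lineage U and Lineage H form a cherry on this tree, so they are sister taxa.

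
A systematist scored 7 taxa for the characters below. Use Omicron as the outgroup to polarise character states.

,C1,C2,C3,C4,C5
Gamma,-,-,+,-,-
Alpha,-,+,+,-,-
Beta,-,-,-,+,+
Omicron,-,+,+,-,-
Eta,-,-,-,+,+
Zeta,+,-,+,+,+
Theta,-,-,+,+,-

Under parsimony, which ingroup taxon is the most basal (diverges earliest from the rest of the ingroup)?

Alpha

Character polarity is set by the outgroup: the derived state is whichever differs from the outgroup's state, so for C2, C3 the derived state is '-', and for the remaining characters it is '+'.
C1 (derived state '+') is unique to Zeta (autapomorphy; uninformative for grouping).
Only Beta, Eta, Gamma, Theta, and Zeta show the derived state '-' for C2, supporting them as a clade.
Only Beta and Eta show the derived state '-' for C3, supporting them as a clade.
C4 (derived state '+') is shared by Beta, Eta, Theta, and Zeta — a synapomorphy uniting that clade.
Only Beta, Eta, and Zeta show the derived state '+' for C5, supporting them as a clade.
Most parsimonious ingroup topology: ((((Zeta,(Eta,Beta)),Theta),Gamma),Alpha).
Alpha is sister to the clade containing all other ingroup taxa, so it is the earliest-diverging (most basal) ingroup lineage.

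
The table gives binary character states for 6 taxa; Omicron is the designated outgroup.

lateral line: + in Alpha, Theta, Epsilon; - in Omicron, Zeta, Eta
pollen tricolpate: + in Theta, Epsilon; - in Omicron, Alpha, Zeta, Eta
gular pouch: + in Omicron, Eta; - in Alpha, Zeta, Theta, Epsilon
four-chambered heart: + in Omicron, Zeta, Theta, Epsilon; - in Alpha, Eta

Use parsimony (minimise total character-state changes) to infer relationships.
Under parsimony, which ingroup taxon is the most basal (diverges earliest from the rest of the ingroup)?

Eta

Character polarity is set by the outgroup: the derived state is whichever differs from the outgroup's state, so for gular pouch, four-chambered heart the derived state is '-', and for the remaining characters it is '+'.
Only Alpha, Epsilon, and Theta show the derived state '+' for lateral line, supporting them as a clade.
pollen tricolpate: derived state '+' in Epsilon and Theta only — synapomorphy for {Epsilon, Theta}.
Only Alpha, Epsilon, Theta, and Zeta show the derived state '-' for gular pouch, supporting them as a clade.
four-chambered heart groups Alpha and Eta, which is incompatible with the clades supported by the remaining characters; treating it as convergent (homoplasy) costs fewer steps than any alternative tree.
Most parsimonious ingroup topology: (((Alpha,(Theta,Epsilon)),Zeta),Eta).
Eta is sister to the clade containing all other ingroup taxa, so it is the earliest-diverging (most basal) ingroup lineage.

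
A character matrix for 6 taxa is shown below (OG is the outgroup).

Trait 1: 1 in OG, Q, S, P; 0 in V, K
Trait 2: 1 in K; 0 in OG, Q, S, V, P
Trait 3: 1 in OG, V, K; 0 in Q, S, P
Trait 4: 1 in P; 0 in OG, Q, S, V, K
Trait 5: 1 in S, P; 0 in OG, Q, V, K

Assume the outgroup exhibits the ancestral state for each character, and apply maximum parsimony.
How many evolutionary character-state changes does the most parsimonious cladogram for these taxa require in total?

5

Character polarity is set by the outgroup: the derived state is whichever differs from the outgroup's state, so for Trait 1, Trait 3 the derived state is '0', and for the remaining characters it is '1'.
Trait 1: derived state '0' in K and V only — synapomorphy for {K, V}.
Trait 2: derived state '1' in K only — an autapomorphy, so it tells us nothing about relationships among taxa.
Trait 3: derived state '0' in P, Q, and S only — synapomorphy for {P, Q, S}.
Trait 4 (derived state '1') is unique to P (autapomorphy; uninformative for grouping).
Trait 5: derived state '1' in P and S only — synapomorphy for {P, S}.
Most parsimonious ingroup topology: ((Q,(S,P)),(V,K)).
Changes per character on this tree: Trait 1: 1; Trait 2: 1; Trait 3: 1; Trait 4: 1; Trait 5: 1.
Total = 5.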